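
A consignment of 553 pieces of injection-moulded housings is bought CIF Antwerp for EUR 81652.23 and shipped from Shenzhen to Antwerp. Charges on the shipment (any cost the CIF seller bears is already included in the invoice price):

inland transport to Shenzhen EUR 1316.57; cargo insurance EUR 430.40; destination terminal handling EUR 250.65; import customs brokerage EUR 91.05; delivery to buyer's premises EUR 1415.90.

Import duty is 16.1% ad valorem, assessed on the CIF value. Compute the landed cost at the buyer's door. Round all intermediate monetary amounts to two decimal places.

CIF: the seller pays costs through ocean freight and marine insurance to the destination port.
Already in the invoice (seller's account under CIF): inland to port, insurance — exclude.
The CIF price already equals the CIF value: 81652.23
Import duty = 81652.23 × 16.1% = 13146.01
Buyer bears: destination terminal 250.65 + brokerage 91.05 + delivery 1415.90 + duty 13146.01 = 14903.61
Landed cost = invoice 81652.23 + 14903.61 = 96555.84

Total landed cost: EUR 96555.84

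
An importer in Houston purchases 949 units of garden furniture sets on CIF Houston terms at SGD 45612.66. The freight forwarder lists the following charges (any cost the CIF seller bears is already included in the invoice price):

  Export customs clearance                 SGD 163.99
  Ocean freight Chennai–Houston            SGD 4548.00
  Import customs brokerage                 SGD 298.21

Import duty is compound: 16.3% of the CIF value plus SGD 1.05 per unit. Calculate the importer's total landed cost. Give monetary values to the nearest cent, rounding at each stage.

Total landed cost: SGD 54342.18

CIF: the seller pays costs through ocean freight and marine insurance to the destination port.
Already in the invoice (seller's account under CIF): export clearance, freight — exclude.
The CIF price already equals the CIF value: 45612.66
Ad valorem component: 45612.66 × 16.3% = 7434.86
Specific component: 949 × 1.05 = 996.45
Import duty = 7434.86 + 996.45 = 8431.31
Buyer bears: brokerage 298.21 + duty 8431.31 = 8729.52
Landed cost = invoice 45612.66 + 8729.52 = 54342.18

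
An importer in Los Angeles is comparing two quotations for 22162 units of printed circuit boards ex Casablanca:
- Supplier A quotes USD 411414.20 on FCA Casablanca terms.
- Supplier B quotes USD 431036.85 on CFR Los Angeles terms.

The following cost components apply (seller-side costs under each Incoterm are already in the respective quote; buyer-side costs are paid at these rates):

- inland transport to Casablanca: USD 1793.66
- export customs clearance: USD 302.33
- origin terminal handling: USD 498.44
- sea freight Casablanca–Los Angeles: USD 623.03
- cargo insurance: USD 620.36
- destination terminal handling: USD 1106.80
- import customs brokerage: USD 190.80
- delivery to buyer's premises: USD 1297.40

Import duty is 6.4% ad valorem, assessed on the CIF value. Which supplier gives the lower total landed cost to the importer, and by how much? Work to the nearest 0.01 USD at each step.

Supplier A is cheaper by USD 19685.25

Supplier A (FCA):
CIF value = FCA price + origin terminal + freight + insurance = 411414.20 + 498.44 + 623.03 + 620.36 = 413156.03
Import duty = 413156.03 × 6.4% = 26441.99
Buyer bears (A): 498.44 + 623.03 + 620.36 + 1106.80 + 190.80 + 1297.40 = 4336.83
Landed cost (A) = invoice 411414.20 + 4336.83 + duty 26441.99 = 442193.02
Supplier B (CFR):
CIF value = CFR price + insurance = 431036.85 + 620.36 = 431657.21
Import duty = 431657.21 × 6.4% = 27626.06
Buyer bears (B): 620.36 + 1106.80 + 190.80 + 1297.40 = 3215.36
Landed cost (B) = invoice 431036.85 + 3215.36 + duty 27626.06 = 461878.27
Difference = |442193.02 − 461878.27| = 19685.25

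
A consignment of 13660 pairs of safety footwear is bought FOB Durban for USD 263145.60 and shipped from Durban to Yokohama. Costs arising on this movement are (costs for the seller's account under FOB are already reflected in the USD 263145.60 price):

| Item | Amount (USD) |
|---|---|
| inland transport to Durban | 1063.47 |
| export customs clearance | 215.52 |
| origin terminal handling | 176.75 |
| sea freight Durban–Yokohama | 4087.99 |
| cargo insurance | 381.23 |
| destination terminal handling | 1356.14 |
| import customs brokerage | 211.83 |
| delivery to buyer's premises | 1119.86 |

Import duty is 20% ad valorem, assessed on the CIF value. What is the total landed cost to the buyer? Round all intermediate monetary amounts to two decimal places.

FOB: the seller bears costs until goods are on board at the origin port; the buyer bears freight, insurance and all costs thereafter.
Already in the invoice (seller's account under FOB): inland to port, export clearance, origin terminal — exclude.
CIF value = FOB price + freight + insurance = 263145.60 + 4087.99 + 381.23 = 267614.82
Import duty = 267614.82 × 20% = 53522.96
Buyer bears: freight 4087.99 + insurance 381.23 + destination terminal 1356.14 + brokerage 211.83 + delivery 1119.86 + duty 53522.96 = 60680.01
Landed cost = invoice 263145.60 + 60680.01 = 323825.61

Total landed cost: USD 323825.61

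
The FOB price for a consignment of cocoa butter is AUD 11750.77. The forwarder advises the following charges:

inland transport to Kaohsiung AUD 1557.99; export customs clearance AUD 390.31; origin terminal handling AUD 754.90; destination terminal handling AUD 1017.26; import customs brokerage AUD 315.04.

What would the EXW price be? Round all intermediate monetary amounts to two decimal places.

Not relevant to the conversion: brokerage, destination terminal — on the buyer under both terms; not part of either seller's price.
From FOB to EXW, the seller no longer bears: inland to port, export clearance, origin terminal.
EXW price = 11750.77 − 1557.99 − 390.31 − 754.90 = 9047.57

EXW price: AUD 9047.57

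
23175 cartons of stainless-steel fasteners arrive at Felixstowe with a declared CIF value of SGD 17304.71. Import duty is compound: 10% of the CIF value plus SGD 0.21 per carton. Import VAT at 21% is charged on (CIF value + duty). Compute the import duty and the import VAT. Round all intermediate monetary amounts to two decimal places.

Ad valorem component: 17304.71 × 10% = 1730.47
Specific component: 23175 × 0.21 = 4866.75
Import duty = 1730.47 + 4866.75 = 6597.22
VAT base = CIF + duty = 17304.71 + 6597.22 = 23901.93
Import VAT = 23901.93 × 21% = 5019.41

Import duty: SGD 6597.22; import VAT: SGD 5019.41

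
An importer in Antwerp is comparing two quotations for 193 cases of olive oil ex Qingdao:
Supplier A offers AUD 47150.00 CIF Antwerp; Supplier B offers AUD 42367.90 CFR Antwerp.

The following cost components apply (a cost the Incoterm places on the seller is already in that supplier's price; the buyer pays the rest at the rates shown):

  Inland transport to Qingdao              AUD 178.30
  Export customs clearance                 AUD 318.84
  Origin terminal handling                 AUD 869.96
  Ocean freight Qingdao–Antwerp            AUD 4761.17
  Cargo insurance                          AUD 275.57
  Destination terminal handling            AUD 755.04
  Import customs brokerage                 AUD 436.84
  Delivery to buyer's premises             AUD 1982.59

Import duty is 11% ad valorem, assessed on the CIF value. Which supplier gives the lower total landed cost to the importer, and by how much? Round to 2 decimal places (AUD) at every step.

Supplier A (CIF):
The CIF price already equals the CIF value: 47150.00
Import duty = 47150.00 × 11% = 5186.50
Buyer bears (A): 755.04 + 436.84 + 1982.59 = 3174.47
Landed cost (A) = invoice 47150.00 + 3174.47 + duty 5186.50 = 55510.97
Supplier B (CFR):
CIF value = CFR price + insurance = 42367.90 + 275.57 = 42643.47
Import duty = 42643.47 × 11% = 4690.78
Buyer bears (B): 275.57 + 755.04 + 436.84 + 1982.59 = 3450.04
Landed cost (B) = invoice 42367.90 + 3450.04 + duty 4690.78 = 50508.72
Difference = |55510.97 − 50508.72| = 5002.25

Supplier B is cheaper by AUD 5002.25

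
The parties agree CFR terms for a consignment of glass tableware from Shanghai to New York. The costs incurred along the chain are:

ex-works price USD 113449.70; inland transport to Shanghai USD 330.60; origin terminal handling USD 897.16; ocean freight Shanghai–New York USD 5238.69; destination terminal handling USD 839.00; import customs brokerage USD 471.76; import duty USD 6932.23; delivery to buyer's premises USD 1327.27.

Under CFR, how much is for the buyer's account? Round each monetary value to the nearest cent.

CFR: the seller pays costs through ocean freight to the destination port, but not insurance.
Seller's account: goods 113449.70 + inland to port 330.60 + origin terminal 897.16 + freight 5238.69 = 119916.15
Buyer's account: destination terminal 839.00 + brokerage 471.76 + duty 6932.23 + delivery 1327.27 = 9570.26

Buyer's account: USD 9570.26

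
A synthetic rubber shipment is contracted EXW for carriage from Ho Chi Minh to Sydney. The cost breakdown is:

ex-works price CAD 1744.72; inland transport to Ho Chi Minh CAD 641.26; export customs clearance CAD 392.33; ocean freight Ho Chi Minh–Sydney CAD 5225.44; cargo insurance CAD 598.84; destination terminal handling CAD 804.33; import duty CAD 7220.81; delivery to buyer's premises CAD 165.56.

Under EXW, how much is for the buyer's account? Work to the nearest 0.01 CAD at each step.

EXW: the seller makes goods available at their premises; the buyer bears all onward costs.
Seller's account: goods 1744.72 = 1744.72
Buyer's account: inland to port 641.26 + export clearance 392.33 + freight 5225.44 + insurance 598.84 + destination terminal 804.33 + duty 7220.81 + delivery 165.56 = 15048.57

Buyer's account: CAD 15048.57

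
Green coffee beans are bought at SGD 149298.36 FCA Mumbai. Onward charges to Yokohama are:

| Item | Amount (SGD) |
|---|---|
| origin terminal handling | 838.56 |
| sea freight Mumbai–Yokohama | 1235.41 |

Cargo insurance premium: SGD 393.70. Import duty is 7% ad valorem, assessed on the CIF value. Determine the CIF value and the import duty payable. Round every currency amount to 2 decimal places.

CIF = FCA price + pre-shipment costs + freight + insurance
CIF = 149298.36 + 838.56 + 1235.41 + 393.70 = 151766.03
Import duty = 151766.03 × 7% = 10623.62

CIF value: SGD 151766.03; import duty: SGD 10623.62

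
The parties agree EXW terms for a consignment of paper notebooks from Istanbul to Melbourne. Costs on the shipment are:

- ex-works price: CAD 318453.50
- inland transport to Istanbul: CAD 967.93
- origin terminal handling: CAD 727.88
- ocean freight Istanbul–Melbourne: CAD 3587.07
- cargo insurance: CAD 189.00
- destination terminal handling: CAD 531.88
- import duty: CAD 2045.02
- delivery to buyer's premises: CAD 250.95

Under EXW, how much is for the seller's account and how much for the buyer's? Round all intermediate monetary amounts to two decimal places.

Seller: CAD 318453.50; buyer: CAD 8299.73

EXW: the seller makes goods available at their premises; the buyer bears all onward costs.
Seller's account: goods 318453.50 = 318453.50
Buyer's account: inland to port 967.93 + origin terminal 727.88 + freight 3587.07 + insurance 189.00 + destination terminal 531.88 + duty 2045.02 + delivery 250.95 = 8299.73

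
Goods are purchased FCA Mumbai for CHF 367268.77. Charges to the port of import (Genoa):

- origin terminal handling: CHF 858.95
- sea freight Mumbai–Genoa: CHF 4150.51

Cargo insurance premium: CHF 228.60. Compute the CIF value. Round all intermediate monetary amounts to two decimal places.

CIF value: CHF 372506.83

CIF = FCA price + pre-shipment costs + freight + insurance
CIF = 367268.77 + 858.95 + 4150.51 + 228.60 = 372506.83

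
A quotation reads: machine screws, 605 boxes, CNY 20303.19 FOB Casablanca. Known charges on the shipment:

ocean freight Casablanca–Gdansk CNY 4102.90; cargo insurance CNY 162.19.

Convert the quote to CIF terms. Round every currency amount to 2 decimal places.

CIF price: CNY 24568.28

From FOB to CIF, the seller additionally bears: freight, insurance.
CIF price = 20303.19 + 4102.90 + 162.19 = 24568.28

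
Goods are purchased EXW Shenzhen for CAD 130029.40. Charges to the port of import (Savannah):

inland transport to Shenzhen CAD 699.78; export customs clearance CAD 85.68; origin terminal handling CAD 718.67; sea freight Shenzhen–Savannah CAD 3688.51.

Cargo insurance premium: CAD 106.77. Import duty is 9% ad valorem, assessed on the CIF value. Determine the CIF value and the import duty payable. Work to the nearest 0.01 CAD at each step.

CIF value: CAD 135328.81; import duty: CAD 12179.59

CIF = EXW price + pre-shipment costs + freight + insurance
CIF = 130029.40 + 699.78 + 85.68 + 718.67 + 3688.51 + 106.77 = 135328.81
Import duty = 135328.81 × 9% = 12179.59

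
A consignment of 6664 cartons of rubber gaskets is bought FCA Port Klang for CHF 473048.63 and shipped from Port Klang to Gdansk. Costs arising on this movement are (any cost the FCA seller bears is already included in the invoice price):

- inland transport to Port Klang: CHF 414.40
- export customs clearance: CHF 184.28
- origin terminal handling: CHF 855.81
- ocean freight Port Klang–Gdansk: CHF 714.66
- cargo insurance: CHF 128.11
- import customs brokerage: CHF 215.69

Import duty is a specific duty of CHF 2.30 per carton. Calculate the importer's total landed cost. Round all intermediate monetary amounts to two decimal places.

FCA: the seller delivers export-cleared goods to the carrier; the buyer bears costs from that point.
Already in the invoice (seller's account under FCA): inland to port, export clearance — exclude.
CIF value = FCA price + origin terminal + freight + insurance = 473048.63 + 855.81 + 714.66 + 128.11 = 474747.21
Import duty = 6664 × 2.30 = 15327.20
Buyer bears: origin terminal 855.81 + freight 714.66 + insurance 128.11 + brokerage 215.69 + duty 15327.20 = 17241.47
Landed cost = invoice 473048.63 + 17241.47 = 490290.10

Total landed cost: CHF 490290.10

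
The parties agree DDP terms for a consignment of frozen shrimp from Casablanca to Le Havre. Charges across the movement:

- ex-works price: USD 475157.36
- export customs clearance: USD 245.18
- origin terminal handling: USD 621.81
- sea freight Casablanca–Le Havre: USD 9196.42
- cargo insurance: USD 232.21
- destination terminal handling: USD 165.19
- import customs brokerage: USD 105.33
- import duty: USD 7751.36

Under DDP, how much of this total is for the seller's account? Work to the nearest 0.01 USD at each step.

Seller's account: USD 493474.86

DDP: the seller bears all costs including import duty.
Seller's account: goods 475157.36 + export clearance 245.18 + origin terminal 621.81 + freight 9196.42 + insurance 232.21 + destination terminal 165.19 + brokerage 105.33 + duty 7751.36 = 493474.86
Buyer's account: 0.00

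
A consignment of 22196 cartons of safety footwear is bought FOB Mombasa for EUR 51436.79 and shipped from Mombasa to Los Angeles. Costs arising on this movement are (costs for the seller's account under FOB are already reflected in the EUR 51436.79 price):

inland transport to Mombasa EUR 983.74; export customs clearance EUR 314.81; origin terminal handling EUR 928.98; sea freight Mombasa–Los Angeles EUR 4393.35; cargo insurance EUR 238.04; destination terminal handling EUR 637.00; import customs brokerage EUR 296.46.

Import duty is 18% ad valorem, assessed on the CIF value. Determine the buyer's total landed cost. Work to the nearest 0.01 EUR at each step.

FOB: the seller bears costs until goods are on board at the origin port; the buyer bears freight, insurance and all costs thereafter.
Already in the invoice (seller's account under FOB): inland to port, export clearance, origin terminal — exclude.
CIF value = FOB price + freight + insurance = 51436.79 + 4393.35 + 238.04 = 56068.18
Import duty = 56068.18 × 18% = 10092.27
Buyer bears: freight 4393.35 + insurance 238.04 + destination terminal 637.00 + brokerage 296.46 + duty 10092.27 = 15657.12
Landed cost = invoice 51436.79 + 15657.12 = 67093.91

Total landed cost: EUR 67093.91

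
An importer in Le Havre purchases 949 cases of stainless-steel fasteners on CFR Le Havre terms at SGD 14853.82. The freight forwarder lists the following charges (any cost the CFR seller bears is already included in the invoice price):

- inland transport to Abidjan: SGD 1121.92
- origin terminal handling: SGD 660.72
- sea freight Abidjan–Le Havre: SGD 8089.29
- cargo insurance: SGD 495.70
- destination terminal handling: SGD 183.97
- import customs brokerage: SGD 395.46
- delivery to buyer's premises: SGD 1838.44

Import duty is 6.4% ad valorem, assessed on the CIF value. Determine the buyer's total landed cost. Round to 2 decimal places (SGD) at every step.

CFR: the seller pays costs through ocean freight to the destination port, but not insurance.
Already in the invoice (seller's account under CFR): inland to port, origin terminal, freight — exclude.
CIF value = CFR price + insurance = 14853.82 + 495.70 = 15349.52
Import duty = 15349.52 × 6.4% = 982.37
Buyer bears: insurance 495.70 + destination terminal 183.97 + brokerage 395.46 + delivery 1838.44 + duty 982.37 = 3895.94
Landed cost = invoice 14853.82 + 3895.94 = 18749.76

Total landed cost: SGD 18749.76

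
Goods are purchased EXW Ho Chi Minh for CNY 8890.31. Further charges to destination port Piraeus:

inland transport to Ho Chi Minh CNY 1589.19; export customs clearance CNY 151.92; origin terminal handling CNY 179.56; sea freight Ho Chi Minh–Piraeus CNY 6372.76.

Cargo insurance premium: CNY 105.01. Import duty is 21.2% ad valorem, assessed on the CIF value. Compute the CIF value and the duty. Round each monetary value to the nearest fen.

CIF value: CNY 17288.75; import duty: CNY 3665.22

CIF = EXW price + pre-shipment costs + freight + insurance
CIF = 8890.31 + 1589.19 + 151.92 + 179.56 + 6372.76 + 105.01 = 17288.75
Import duty = 17288.75 × 21.2% = 3665.22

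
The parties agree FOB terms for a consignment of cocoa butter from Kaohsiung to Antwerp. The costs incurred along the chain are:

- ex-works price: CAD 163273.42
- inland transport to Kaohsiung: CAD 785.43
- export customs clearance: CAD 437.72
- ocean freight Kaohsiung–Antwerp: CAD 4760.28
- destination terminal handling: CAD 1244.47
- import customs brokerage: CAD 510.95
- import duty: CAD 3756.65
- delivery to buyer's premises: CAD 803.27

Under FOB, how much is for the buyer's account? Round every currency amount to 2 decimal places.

Buyer's account: CAD 11075.62

FOB: the seller bears costs until goods are on board at the origin port; the buyer bears freight, insurance and all costs thereafter.
Seller's account: goods 163273.42 + inland to port 785.43 + export clearance 437.72 = 164496.57
Buyer's account: freight 4760.28 + destination terminal 1244.47 + brokerage 510.95 + duty 3756.65 + delivery 803.27 = 11075.62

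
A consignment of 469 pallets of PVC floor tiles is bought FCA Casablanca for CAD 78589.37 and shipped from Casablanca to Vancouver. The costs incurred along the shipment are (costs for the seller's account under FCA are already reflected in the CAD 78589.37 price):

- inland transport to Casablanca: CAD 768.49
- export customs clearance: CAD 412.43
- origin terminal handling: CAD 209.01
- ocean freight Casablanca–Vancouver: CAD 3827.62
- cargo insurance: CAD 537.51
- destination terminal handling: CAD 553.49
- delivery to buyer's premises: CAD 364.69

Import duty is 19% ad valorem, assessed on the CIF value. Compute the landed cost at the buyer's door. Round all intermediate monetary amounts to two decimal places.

FCA: the seller delivers export-cleared goods to the carrier; the buyer bears costs from that point.
Already in the invoice (seller's account under FCA): inland to port, export clearance — exclude.
CIF value = FCA price + origin terminal + freight + insurance = 78589.37 + 209.01 + 3827.62 + 537.51 = 83163.51
Import duty = 83163.51 × 19% = 15801.07
Buyer bears: origin terminal 209.01 + freight 3827.62 + insurance 537.51 + destination terminal 553.49 + delivery 364.69 + duty 15801.07 = 21293.39
Landed cost = invoice 78589.37 + 21293.39 = 99882.76

Total landed cost: CAD 99882.76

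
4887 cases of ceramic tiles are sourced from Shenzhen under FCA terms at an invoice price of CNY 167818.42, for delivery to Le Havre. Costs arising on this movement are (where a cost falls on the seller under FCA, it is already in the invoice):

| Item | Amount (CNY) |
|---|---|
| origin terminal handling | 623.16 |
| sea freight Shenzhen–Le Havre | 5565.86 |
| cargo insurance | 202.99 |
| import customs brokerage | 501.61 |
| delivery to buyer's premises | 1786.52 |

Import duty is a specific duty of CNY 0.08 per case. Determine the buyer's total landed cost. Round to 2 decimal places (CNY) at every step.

FCA: the seller delivers export-cleared goods to the carrier; the buyer bears costs from that point.
CIF value = FCA price + origin terminal + freight + insurance = 167818.42 + 623.16 + 5565.86 + 202.99 = 174210.43
Import duty = 4887 × 0.08 = 390.96
Buyer bears: origin terminal 623.16 + freight 5565.86 + insurance 202.99 + brokerage 501.61 + delivery 1786.52 + duty 390.96 = 9071.10
Landed cost = invoice 167818.42 + 9071.10 = 176889.52

Total landed cost: CNY 176889.52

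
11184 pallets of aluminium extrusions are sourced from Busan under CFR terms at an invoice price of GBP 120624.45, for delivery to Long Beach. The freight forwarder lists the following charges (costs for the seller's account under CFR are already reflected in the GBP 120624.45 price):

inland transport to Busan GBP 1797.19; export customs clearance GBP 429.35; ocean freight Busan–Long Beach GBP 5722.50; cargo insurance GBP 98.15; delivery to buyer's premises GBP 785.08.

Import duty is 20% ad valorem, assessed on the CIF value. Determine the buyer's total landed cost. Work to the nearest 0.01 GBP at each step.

Total landed cost: GBP 145652.20

CFR: the seller pays costs through ocean freight to the destination port, but not insurance.
Already in the invoice (seller's account under CFR): inland to port, export clearance, freight — exclude.
CIF value = CFR price + insurance = 120624.45 + 98.15 = 120722.60
Import duty = 120722.60 × 20% = 24144.52
Buyer bears: insurance 98.15 + delivery 785.08 + duty 24144.52 = 25027.75
Landed cost = invoice 120624.45 + 25027.75 = 145652.20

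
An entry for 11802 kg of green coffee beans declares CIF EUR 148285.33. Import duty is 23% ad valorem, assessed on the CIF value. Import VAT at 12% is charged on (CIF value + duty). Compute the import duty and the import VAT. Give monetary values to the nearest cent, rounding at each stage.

Import duty: EUR 34105.63; import VAT: EUR 21886.92

Import duty = 148285.33 × 23% = 34105.63
VAT base = CIF + duty = 148285.33 + 34105.63 = 182390.96
Import VAT = 182390.96 × 12% = 21886.92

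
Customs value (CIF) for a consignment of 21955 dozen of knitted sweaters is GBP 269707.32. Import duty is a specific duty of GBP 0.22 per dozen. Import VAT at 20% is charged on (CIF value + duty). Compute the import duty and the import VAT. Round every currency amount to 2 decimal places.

Import duty: GBP 4830.10; import VAT: GBP 54907.48

Import duty = 21955 × 0.22 = 4830.10
VAT base = CIF + duty = 269707.32 + 4830.10 = 274537.42
Import VAT = 274537.42 × 20% = 54907.48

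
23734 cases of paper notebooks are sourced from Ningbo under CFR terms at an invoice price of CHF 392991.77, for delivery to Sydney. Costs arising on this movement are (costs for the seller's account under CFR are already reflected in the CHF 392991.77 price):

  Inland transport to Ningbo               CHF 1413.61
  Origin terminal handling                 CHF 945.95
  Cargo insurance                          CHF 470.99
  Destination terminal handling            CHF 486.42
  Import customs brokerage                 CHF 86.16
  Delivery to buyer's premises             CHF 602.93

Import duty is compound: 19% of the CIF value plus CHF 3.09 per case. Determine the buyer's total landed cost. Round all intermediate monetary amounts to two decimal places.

CFR: the seller pays costs through ocean freight to the destination port, but not insurance.
Already in the invoice (seller's account under CFR): inland to port, origin terminal — exclude.
CIF value = CFR price + insurance = 392991.77 + 470.99 = 393462.76
Ad valorem component: 393462.76 × 19% = 74757.92
Specific component: 23734 × 3.09 = 73338.06
Import duty = 74757.92 + 73338.06 = 148095.98
Buyer bears: insurance 470.99 + destination terminal 486.42 + brokerage 86.16 + delivery 602.93 + duty 148095.98 = 149742.48
Landed cost = invoice 392991.77 + 149742.48 = 542734.25

Total landed cost: CHF 542734.25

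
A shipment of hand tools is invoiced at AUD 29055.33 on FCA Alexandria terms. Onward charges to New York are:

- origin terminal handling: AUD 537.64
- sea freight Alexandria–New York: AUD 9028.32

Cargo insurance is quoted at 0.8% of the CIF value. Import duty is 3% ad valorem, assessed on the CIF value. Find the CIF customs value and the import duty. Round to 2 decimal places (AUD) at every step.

Let C be the CIF value. C = FCA price + pre-shipment costs + freight + 0.8% × C
C − 0.8% × C = 29055.33 + 537.64 + 9028.32
0.992 × C = 38621.29
C = 38621.29 / 0.992 = 38932.75
Insurance premium = 0.8% × 38932.75 = 311.46
Import duty = 38932.75 × 3% = 1167.98

CIF value: AUD 38932.75; import duty: AUD 1167.98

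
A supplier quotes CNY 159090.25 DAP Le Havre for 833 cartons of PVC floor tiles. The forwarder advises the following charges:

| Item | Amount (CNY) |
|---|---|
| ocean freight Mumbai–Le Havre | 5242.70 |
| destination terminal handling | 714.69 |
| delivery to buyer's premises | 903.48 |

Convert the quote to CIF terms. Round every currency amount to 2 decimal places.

CIF price: CNY 157472.08

Not relevant to the conversion: freight — on the seller under both DAP and CIF; already in the DAP price and stays in the CIF price.
From DAP to CIF, the seller no longer bears: destination terminal, delivery.
CIF price = 159090.25 − 714.69 − 903.48 = 157472.08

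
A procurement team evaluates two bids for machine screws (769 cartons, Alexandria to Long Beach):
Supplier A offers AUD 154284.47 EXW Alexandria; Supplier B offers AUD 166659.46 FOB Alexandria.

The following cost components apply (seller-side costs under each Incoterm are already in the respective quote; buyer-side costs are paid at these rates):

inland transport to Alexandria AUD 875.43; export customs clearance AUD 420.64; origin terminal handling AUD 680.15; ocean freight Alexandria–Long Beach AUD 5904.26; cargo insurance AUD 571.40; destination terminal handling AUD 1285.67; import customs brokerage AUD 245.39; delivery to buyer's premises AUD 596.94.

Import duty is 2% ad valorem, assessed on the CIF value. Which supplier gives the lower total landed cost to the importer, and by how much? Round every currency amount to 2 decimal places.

Supplier A is cheaper by AUD 10606.74

Supplier A (EXW):
CIF value = EXW price + inland to port + export clearance + origin terminal + freight + insurance = 154284.47 + 875.43 + 420.64 + 680.15 + 5904.26 + 571.40 = 162736.35
Import duty = 162736.35 × 2% = 3254.73
Buyer bears (A): 875.43 + 420.64 + 680.15 + 5904.26 + 571.40 + 1285.67 + 245.39 + 596.94 = 10579.88
Landed cost (A) = invoice 154284.47 + 10579.88 + duty 3254.73 = 168119.08
Supplier B (FOB):
CIF value = FOB price + freight + insurance = 166659.46 + 5904.26 + 571.40 = 173135.12
Import duty = 173135.12 × 2% = 3462.70
Buyer bears (B): 5904.26 + 571.40 + 1285.67 + 245.39 + 596.94 = 8603.66
Landed cost (B) = invoice 166659.46 + 8603.66 + duty 3462.70 = 178725.82
Difference = |168119.08 − 178725.82| = 10606.74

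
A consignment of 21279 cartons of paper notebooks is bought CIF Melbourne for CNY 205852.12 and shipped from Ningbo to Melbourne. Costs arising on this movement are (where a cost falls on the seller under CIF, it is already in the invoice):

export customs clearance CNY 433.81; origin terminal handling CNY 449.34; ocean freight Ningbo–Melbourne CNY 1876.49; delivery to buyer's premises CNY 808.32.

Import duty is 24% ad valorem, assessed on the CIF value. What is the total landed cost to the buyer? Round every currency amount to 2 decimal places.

CIF: the seller pays costs through ocean freight and marine insurance to the destination port.
Already in the invoice (seller's account under CIF): export clearance, origin terminal, freight — exclude.
The CIF price already equals the CIF value: 205852.12
Import duty = 205852.12 × 24% = 49404.51
Buyer bears: delivery 808.32 + duty 49404.51 = 50212.83
Landed cost = invoice 205852.12 + 50212.83 = 256064.95

Total landed cost: CNY 256064.95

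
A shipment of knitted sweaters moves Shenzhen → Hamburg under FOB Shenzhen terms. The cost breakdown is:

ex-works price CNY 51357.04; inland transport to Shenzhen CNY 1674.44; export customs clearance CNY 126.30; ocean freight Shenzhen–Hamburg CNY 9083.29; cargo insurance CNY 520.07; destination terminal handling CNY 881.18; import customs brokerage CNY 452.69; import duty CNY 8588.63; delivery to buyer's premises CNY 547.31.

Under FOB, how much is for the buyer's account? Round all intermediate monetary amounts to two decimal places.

Buyer's account: CNY 20073.17

FOB: the seller bears costs until goods are on board at the origin port; the buyer bears freight, insurance and all costs thereafter.
Seller's account: goods 51357.04 + inland to port 1674.44 + export clearance 126.30 = 53157.78
Buyer's account: freight 9083.29 + insurance 520.07 + destination terminal 881.18 + brokerage 452.69 + duty 8588.63 + delivery 547.31 = 20073.17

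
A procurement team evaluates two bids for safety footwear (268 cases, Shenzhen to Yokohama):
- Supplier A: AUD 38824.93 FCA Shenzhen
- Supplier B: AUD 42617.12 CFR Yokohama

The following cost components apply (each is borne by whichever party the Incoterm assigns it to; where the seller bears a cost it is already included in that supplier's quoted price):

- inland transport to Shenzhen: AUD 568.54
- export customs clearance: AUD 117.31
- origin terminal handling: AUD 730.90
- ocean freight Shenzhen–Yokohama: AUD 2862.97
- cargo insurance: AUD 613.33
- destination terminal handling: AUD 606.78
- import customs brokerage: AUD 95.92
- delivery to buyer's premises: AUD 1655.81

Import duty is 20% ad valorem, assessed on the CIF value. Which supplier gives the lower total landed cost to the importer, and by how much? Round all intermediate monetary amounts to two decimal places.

Supplier A is cheaper by AUD 237.98

Supplier A (FCA):
CIF value = FCA price + origin terminal + freight + insurance = 38824.93 + 730.90 + 2862.97 + 613.33 = 43032.13
Import duty = 43032.13 × 20% = 8606.43
Buyer bears (A): 730.90 + 2862.97 + 613.33 + 606.78 + 95.92 + 1655.81 = 6565.71
Landed cost (A) = invoice 38824.93 + 6565.71 + duty 8606.43 = 53997.07
Supplier B (CFR):
CIF value = CFR price + insurance = 42617.12 + 613.33 = 43230.45
Import duty = 43230.45 × 20% = 8646.09
Buyer bears (B): 613.33 + 606.78 + 95.92 + 1655.81 = 2971.84
Landed cost (B) = invoice 42617.12 + 2971.84 + duty 8646.09 = 54235.05
Difference = |53997.07 − 54235.05| = 237.98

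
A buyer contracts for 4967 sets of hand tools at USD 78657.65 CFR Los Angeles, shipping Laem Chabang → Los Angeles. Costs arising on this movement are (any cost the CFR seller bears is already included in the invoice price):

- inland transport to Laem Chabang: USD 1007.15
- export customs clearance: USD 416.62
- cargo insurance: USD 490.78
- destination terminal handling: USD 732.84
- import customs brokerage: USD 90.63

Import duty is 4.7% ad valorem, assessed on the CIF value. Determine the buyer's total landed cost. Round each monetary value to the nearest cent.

CFR: the seller pays costs through ocean freight to the destination port, but not insurance.
Already in the invoice (seller's account under CFR): inland to port, export clearance — exclude.
CIF value = CFR price + insurance = 78657.65 + 490.78 = 79148.43
Import duty = 79148.43 × 4.7% = 3719.98
Buyer bears: insurance 490.78 + destination terminal 732.84 + brokerage 90.63 + duty 3719.98 = 5034.23
Landed cost = invoice 78657.65 + 5034.23 = 83691.88

Total landed cost: USD 83691.88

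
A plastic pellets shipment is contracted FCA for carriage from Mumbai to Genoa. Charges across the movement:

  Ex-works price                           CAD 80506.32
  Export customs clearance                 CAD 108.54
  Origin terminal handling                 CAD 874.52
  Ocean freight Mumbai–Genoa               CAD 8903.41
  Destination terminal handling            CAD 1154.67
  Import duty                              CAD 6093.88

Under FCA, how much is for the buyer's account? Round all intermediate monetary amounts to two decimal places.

Buyer's account: CAD 17026.48

FCA: the seller delivers export-cleared goods to the carrier; the buyer bears costs from that point.
Seller's account: goods 80506.32 + export clearance 108.54 = 80614.86
Buyer's account: origin terminal 874.52 + freight 8903.41 + destination terminal 1154.67 + duty 6093.88 = 17026.48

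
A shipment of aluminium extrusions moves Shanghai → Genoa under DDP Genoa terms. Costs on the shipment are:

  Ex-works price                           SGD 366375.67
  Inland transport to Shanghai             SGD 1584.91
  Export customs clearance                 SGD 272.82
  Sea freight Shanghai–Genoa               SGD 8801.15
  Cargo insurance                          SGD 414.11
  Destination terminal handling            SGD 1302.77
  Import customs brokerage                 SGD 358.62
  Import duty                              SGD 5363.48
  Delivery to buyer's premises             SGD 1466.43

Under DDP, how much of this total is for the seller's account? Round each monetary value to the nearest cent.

Seller's account: SGD 385939.96

DDP: the seller bears all costs including import duty.
Seller's account: goods 366375.67 + inland to port 1584.91 + export clearance 272.82 + freight 8801.15 + insurance 414.11 + destination terminal 1302.77 + brokerage 358.62 + duty 5363.48 + delivery 1466.43 = 385939.96
Buyer's account: 0.00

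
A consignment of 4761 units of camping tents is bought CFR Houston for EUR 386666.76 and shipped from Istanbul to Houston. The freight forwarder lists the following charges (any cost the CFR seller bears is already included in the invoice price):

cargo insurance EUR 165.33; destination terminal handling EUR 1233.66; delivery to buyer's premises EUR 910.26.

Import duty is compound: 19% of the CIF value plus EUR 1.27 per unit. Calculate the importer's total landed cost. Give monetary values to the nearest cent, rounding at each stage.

Total landed cost: EUR 468520.58

CFR: the seller pays costs through ocean freight to the destination port, but not insurance.
CIF value = CFR price + insurance = 386666.76 + 165.33 = 386832.09
Ad valorem component: 386832.09 × 19% = 73498.10
Specific component: 4761 × 1.27 = 6046.47
Import duty = 73498.10 + 6046.47 = 79544.57
Buyer bears: insurance 165.33 + destination terminal 1233.66 + delivery 910.26 + duty 79544.57 = 81853.82
Landed cost = invoice 386666.76 + 81853.82 = 468520.58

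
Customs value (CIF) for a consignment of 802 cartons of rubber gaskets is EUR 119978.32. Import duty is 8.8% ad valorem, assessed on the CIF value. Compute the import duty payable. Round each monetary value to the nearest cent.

Import duty = 119978.32 × 8.8% = 10558.09

Import duty: EUR 10558.09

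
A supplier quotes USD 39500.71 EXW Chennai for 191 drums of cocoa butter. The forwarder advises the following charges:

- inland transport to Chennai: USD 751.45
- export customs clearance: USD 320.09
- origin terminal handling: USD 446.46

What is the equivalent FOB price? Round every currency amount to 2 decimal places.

FOB price: USD 41018.71

From EXW to FOB, the seller additionally bears: inland to port, export clearance, origin terminal.
FOB price = 39500.71 + 751.45 + 320.09 + 446.46 = 41018.71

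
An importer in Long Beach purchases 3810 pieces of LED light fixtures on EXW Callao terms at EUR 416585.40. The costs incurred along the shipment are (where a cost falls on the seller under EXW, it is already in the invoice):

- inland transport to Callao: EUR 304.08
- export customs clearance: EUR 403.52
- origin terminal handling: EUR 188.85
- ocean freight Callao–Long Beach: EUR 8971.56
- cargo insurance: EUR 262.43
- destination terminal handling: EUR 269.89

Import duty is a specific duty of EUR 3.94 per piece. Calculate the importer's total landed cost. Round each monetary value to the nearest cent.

EXW: the seller makes goods available at their premises; the buyer bears all onward costs.
CIF value = EXW price + inland to port + export clearance + origin terminal + freight + insurance = 416585.40 + 304.08 + 403.52 + 188.85 + 8971.56 + 262.43 = 426715.84
Import duty = 3810 × 3.94 = 15011.40
Buyer bears: inland to port 304.08 + export clearance 403.52 + origin terminal 188.85 + freight 8971.56 + insurance 262.43 + destination terminal 269.89 + duty 15011.40 = 25411.73
Landed cost = invoice 416585.40 + 25411.73 = 441997.13

Total landed cost: EUR 441997.13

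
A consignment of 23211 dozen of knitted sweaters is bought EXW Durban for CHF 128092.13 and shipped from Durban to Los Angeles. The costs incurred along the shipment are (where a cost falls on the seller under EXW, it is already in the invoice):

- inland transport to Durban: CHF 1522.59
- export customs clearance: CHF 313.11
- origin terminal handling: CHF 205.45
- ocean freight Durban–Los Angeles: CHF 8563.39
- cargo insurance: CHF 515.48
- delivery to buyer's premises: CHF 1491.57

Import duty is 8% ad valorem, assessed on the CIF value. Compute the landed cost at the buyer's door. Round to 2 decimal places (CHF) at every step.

EXW: the seller makes goods available at their premises; the buyer bears all onward costs.
CIF value = EXW price + inland to port + export clearance + origin terminal + freight + insurance = 128092.13 + 1522.59 + 313.11 + 205.45 + 8563.39 + 515.48 = 139212.15
Import duty = 139212.15 × 8% = 11136.97
Buyer bears: inland to port 1522.59 + export clearance 313.11 + origin terminal 205.45 + freight 8563.39 + insurance 515.48 + delivery 1491.57 + duty 11136.97 = 23748.56
Landed cost = invoice 128092.13 + 23748.56 = 151840.69

Total landed cost: CHF 151840.69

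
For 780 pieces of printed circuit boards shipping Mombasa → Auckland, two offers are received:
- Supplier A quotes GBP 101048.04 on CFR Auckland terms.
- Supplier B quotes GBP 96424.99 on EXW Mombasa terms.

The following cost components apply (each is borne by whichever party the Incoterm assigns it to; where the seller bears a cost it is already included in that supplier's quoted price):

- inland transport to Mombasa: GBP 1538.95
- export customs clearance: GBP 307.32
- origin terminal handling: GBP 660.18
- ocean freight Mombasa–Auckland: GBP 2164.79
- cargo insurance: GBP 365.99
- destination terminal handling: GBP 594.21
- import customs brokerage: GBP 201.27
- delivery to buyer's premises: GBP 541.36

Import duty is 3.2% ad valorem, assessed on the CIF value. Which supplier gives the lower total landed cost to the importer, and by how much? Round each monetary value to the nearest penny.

Supplier A (CFR):
CIF value = CFR price + insurance = 101048.04 + 365.99 = 101414.03
Import duty = 101414.03 × 3.2% = 3245.25
Buyer bears (A): 365.99 + 594.21 + 201.27 + 541.36 = 1702.83
Landed cost (A) = invoice 101048.04 + 1702.83 + duty 3245.25 = 105996.12
Supplier B (EXW):
CIF value = EXW price + inland to port + export clearance + origin terminal + freight + insurance = 96424.99 + 1538.95 + 307.32 + 660.18 + 2164.79 + 365.99 = 101462.22
Import duty = 101462.22 × 3.2% = 3246.79
Buyer bears (B): 1538.95 + 307.32 + 660.18 + 2164.79 + 365.99 + 594.21 + 201.27 + 541.36 = 6374.07
Landed cost (B) = invoice 96424.99 + 6374.07 + duty 3246.79 = 106045.85
Difference = |105996.12 − 106045.85| = 49.73

Supplier A is cheaper by GBP 49.73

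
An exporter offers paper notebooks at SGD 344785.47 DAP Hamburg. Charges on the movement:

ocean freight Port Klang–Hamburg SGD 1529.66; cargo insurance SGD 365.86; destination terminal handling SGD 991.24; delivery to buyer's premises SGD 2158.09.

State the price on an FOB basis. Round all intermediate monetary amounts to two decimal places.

FOB price: SGD 339740.62

From DAP to FOB, the seller no longer bears: freight, insurance, destination terminal, delivery.
FOB price = 344785.47 − 1529.66 − 365.86 − 991.24 − 2158.09 = 339740.62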